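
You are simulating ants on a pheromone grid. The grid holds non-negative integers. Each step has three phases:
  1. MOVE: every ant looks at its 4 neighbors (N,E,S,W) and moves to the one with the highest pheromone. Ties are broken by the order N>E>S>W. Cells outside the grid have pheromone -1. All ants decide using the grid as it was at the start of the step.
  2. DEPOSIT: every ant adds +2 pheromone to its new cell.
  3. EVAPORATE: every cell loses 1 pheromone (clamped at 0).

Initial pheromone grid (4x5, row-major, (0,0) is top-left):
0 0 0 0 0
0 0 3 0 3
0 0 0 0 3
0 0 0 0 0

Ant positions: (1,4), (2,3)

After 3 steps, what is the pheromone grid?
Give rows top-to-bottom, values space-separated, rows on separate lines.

After step 1: ants at (2,4),(2,4)
  0 0 0 0 0
  0 0 2 0 2
  0 0 0 0 6
  0 0 0 0 0
After step 2: ants at (1,4),(1,4)
  0 0 0 0 0
  0 0 1 0 5
  0 0 0 0 5
  0 0 0 0 0
After step 3: ants at (2,4),(2,4)
  0 0 0 0 0
  0 0 0 0 4
  0 0 0 0 8
  0 0 0 0 0

0 0 0 0 0
0 0 0 0 4
0 0 0 0 8
0 0 0 0 0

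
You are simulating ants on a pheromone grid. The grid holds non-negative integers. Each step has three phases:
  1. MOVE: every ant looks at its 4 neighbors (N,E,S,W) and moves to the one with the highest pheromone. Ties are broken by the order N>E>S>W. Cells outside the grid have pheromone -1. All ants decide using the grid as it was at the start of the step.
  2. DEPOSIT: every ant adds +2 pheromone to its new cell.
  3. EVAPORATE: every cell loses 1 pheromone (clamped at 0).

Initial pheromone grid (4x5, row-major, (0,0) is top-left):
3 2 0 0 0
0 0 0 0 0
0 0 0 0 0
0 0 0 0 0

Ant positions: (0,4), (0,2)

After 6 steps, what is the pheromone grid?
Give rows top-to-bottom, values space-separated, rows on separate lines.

After step 1: ants at (1,4),(0,1)
  2 3 0 0 0
  0 0 0 0 1
  0 0 0 0 0
  0 0 0 0 0
After step 2: ants at (0,4),(0,0)
  3 2 0 0 1
  0 0 0 0 0
  0 0 0 0 0
  0 0 0 0 0
After step 3: ants at (1,4),(0,1)
  2 3 0 0 0
  0 0 0 0 1
  0 0 0 0 0
  0 0 0 0 0
After step 4: ants at (0,4),(0,0)
  3 2 0 0 1
  0 0 0 0 0
  0 0 0 0 0
  0 0 0 0 0
After step 5: ants at (1,4),(0,1)
  2 3 0 0 0
  0 0 0 0 1
  0 0 0 0 0
  0 0 0 0 0
After step 6: ants at (0,4),(0,0)
  3 2 0 0 1
  0 0 0 0 0
  0 0 0 0 0
  0 0 0 0 0

3 2 0 0 1
0 0 0 0 0
0 0 0 0 0
0 0 0 0 0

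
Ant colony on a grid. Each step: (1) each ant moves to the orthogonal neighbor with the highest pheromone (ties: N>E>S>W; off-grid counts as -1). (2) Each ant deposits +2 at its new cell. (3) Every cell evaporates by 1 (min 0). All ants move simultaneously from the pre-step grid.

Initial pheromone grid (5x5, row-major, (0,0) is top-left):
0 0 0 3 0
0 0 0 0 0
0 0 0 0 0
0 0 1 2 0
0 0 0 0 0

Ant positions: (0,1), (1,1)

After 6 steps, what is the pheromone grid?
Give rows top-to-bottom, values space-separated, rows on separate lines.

After step 1: ants at (0,2),(0,1)
  0 1 1 2 0
  0 0 0 0 0
  0 0 0 0 0
  0 0 0 1 0
  0 0 0 0 0
After step 2: ants at (0,3),(0,2)
  0 0 2 3 0
  0 0 0 0 0
  0 0 0 0 0
  0 0 0 0 0
  0 0 0 0 0
After step 3: ants at (0,2),(0,3)
  0 0 3 4 0
  0 0 0 0 0
  0 0 0 0 0
  0 0 0 0 0
  0 0 0 0 0
After step 4: ants at (0,3),(0,2)
  0 0 4 5 0
  0 0 0 0 0
  0 0 0 0 0
  0 0 0 0 0
  0 0 0 0 0
After step 5: ants at (0,2),(0,3)
  0 0 5 6 0
  0 0 0 0 0
  0 0 0 0 0
  0 0 0 0 0
  0 0 0 0 0
After step 6: ants at (0,3),(0,2)
  0 0 6 7 0
  0 0 0 0 0
  0 0 0 0 0
  0 0 0 0 0
  0 0 0 0 0

0 0 6 7 0
0 0 0 0 0
0 0 0 0 0
0 0 0 0 0
0 0 0 0 0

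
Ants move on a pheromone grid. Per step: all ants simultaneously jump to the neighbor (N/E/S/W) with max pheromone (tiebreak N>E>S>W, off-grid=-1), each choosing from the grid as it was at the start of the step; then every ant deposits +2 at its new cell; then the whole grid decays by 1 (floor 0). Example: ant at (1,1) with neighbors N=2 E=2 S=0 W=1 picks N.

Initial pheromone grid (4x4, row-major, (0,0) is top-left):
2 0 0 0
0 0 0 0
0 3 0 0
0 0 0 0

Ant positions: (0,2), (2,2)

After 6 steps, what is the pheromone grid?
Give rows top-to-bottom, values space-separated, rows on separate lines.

After step 1: ants at (0,3),(2,1)
  1 0 0 1
  0 0 0 0
  0 4 0 0
  0 0 0 0
After step 2: ants at (1,3),(1,1)
  0 0 0 0
  0 1 0 1
  0 3 0 0
  0 0 0 0
After step 3: ants at (0,3),(2,1)
  0 0 0 1
  0 0 0 0
  0 4 0 0
  0 0 0 0
After step 4: ants at (1,3),(1,1)
  0 0 0 0
  0 1 0 1
  0 3 0 0
  0 0 0 0
After step 5: ants at (0,3),(2,1)
  0 0 0 1
  0 0 0 0
  0 4 0 0
  0 0 0 0
After step 6: ants at (1,3),(1,1)
  0 0 0 0
  0 1 0 1
  0 3 0 0
  0 0 0 0

0 0 0 0
0 1 0 1
0 3 0 0
0 0 0 0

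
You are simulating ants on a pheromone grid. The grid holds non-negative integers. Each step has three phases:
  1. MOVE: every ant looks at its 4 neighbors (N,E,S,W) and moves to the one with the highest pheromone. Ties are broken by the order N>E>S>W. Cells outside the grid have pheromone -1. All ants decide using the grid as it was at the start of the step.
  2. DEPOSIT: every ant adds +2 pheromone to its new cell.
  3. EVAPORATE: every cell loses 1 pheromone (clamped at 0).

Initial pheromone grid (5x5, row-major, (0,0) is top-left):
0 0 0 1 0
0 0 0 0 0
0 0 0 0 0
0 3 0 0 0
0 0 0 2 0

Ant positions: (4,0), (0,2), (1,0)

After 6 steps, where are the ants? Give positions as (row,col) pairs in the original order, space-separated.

Step 1: ant0:(4,0)->N->(3,0) | ant1:(0,2)->E->(0,3) | ant2:(1,0)->N->(0,0)
  grid max=2 at (0,3)
Step 2: ant0:(3,0)->E->(3,1) | ant1:(0,3)->E->(0,4) | ant2:(0,0)->E->(0,1)
  grid max=3 at (3,1)
Step 3: ant0:(3,1)->N->(2,1) | ant1:(0,4)->W->(0,3) | ant2:(0,1)->E->(0,2)
  grid max=2 at (0,3)
Step 4: ant0:(2,1)->S->(3,1) | ant1:(0,3)->W->(0,2) | ant2:(0,2)->E->(0,3)
  grid max=3 at (0,3)
Step 5: ant0:(3,1)->N->(2,1) | ant1:(0,2)->E->(0,3) | ant2:(0,3)->W->(0,2)
  grid max=4 at (0,3)
Step 6: ant0:(2,1)->S->(3,1) | ant1:(0,3)->W->(0,2) | ant2:(0,2)->E->(0,3)
  grid max=5 at (0,3)

(3,1) (0,2) (0,3)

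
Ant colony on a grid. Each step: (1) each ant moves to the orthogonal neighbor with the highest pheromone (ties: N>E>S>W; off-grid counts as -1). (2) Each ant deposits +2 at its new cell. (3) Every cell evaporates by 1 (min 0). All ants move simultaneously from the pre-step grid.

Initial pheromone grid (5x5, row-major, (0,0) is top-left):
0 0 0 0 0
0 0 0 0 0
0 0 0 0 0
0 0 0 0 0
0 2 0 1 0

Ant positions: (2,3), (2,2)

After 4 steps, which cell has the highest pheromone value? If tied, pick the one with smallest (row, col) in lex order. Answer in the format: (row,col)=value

Step 1: ant0:(2,3)->N->(1,3) | ant1:(2,2)->N->(1,2)
  grid max=1 at (1,2)
Step 2: ant0:(1,3)->W->(1,2) | ant1:(1,2)->E->(1,3)
  grid max=2 at (1,2)
Step 3: ant0:(1,2)->E->(1,3) | ant1:(1,3)->W->(1,2)
  grid max=3 at (1,2)
Step 4: ant0:(1,3)->W->(1,2) | ant1:(1,2)->E->(1,3)
  grid max=4 at (1,2)
Final grid:
  0 0 0 0 0
  0 0 4 4 0
  0 0 0 0 0
  0 0 0 0 0
  0 0 0 0 0
Max pheromone 4 at (1,2)

Answer: (1,2)=4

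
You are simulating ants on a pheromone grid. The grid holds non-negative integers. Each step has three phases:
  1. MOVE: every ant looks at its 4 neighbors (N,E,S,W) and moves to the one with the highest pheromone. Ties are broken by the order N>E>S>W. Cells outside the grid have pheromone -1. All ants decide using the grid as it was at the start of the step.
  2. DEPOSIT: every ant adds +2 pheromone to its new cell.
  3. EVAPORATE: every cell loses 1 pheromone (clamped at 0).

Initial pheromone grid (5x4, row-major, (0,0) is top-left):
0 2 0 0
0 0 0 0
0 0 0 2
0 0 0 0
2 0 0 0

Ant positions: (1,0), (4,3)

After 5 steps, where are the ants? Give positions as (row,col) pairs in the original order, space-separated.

Step 1: ant0:(1,0)->N->(0,0) | ant1:(4,3)->N->(3,3)
  grid max=1 at (0,0)
Step 2: ant0:(0,0)->E->(0,1) | ant1:(3,3)->N->(2,3)
  grid max=2 at (0,1)
Step 3: ant0:(0,1)->E->(0,2) | ant1:(2,3)->N->(1,3)
  grid max=1 at (0,1)
Step 4: ant0:(0,2)->W->(0,1) | ant1:(1,3)->S->(2,3)
  grid max=2 at (0,1)
Step 5: ant0:(0,1)->E->(0,2) | ant1:(2,3)->N->(1,3)
  grid max=1 at (0,1)

(0,2) (1,3)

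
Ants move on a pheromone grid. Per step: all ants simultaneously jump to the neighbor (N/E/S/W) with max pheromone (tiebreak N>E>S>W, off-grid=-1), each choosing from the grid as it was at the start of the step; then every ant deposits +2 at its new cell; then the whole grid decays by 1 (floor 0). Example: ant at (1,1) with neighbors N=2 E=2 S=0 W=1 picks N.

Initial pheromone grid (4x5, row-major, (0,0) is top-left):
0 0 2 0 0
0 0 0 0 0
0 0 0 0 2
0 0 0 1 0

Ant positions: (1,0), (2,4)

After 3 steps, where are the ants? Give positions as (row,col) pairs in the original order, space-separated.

Step 1: ant0:(1,0)->N->(0,0) | ant1:(2,4)->N->(1,4)
  grid max=1 at (0,0)
Step 2: ant0:(0,0)->E->(0,1) | ant1:(1,4)->S->(2,4)
  grid max=2 at (2,4)
Step 3: ant0:(0,1)->E->(0,2) | ant1:(2,4)->N->(1,4)
  grid max=1 at (0,2)

(0,2) (1,4)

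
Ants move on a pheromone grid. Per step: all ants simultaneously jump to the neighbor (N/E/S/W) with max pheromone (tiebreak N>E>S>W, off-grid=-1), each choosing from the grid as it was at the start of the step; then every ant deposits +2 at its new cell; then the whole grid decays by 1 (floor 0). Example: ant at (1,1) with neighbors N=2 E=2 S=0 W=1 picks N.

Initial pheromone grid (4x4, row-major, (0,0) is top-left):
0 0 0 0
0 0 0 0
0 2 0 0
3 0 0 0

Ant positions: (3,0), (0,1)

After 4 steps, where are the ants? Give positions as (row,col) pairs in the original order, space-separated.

Step 1: ant0:(3,0)->N->(2,0) | ant1:(0,1)->E->(0,2)
  grid max=2 at (3,0)
Step 2: ant0:(2,0)->S->(3,0) | ant1:(0,2)->E->(0,3)
  grid max=3 at (3,0)
Step 3: ant0:(3,0)->N->(2,0) | ant1:(0,3)->S->(1,3)
  grid max=2 at (3,0)
Step 4: ant0:(2,0)->S->(3,0) | ant1:(1,3)->N->(0,3)
  grid max=3 at (3,0)

(3,0) (0,3)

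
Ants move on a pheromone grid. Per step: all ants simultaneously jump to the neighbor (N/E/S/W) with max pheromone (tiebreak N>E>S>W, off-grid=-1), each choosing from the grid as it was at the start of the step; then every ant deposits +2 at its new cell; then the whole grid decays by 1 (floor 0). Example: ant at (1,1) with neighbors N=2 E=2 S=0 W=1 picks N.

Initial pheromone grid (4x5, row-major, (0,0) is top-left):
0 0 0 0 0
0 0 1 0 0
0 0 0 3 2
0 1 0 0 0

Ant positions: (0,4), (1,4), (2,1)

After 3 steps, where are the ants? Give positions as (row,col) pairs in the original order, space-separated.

Step 1: ant0:(0,4)->S->(1,4) | ant1:(1,4)->S->(2,4) | ant2:(2,1)->S->(3,1)
  grid max=3 at (2,4)
Step 2: ant0:(1,4)->S->(2,4) | ant1:(2,4)->W->(2,3) | ant2:(3,1)->N->(2,1)
  grid max=4 at (2,4)
Step 3: ant0:(2,4)->W->(2,3) | ant1:(2,3)->E->(2,4) | ant2:(2,1)->S->(3,1)
  grid max=5 at (2,4)

(2,3) (2,4) (3,1)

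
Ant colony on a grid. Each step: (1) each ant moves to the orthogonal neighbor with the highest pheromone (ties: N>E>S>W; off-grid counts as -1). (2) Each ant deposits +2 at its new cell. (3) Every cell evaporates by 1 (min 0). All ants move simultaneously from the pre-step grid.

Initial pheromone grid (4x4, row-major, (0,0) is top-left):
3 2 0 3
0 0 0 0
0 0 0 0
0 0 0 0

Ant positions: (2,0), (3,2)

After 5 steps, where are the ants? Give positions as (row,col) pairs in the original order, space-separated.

Step 1: ant0:(2,0)->N->(1,0) | ant1:(3,2)->N->(2,2)
  grid max=2 at (0,0)
Step 2: ant0:(1,0)->N->(0,0) | ant1:(2,2)->N->(1,2)
  grid max=3 at (0,0)
Step 3: ant0:(0,0)->E->(0,1) | ant1:(1,2)->N->(0,2)
  grid max=2 at (0,0)
Step 4: ant0:(0,1)->W->(0,0) | ant1:(0,2)->W->(0,1)
  grid max=3 at (0,0)
Step 5: ant0:(0,0)->E->(0,1) | ant1:(0,1)->W->(0,0)
  grid max=4 at (0,0)

(0,1) (0,0)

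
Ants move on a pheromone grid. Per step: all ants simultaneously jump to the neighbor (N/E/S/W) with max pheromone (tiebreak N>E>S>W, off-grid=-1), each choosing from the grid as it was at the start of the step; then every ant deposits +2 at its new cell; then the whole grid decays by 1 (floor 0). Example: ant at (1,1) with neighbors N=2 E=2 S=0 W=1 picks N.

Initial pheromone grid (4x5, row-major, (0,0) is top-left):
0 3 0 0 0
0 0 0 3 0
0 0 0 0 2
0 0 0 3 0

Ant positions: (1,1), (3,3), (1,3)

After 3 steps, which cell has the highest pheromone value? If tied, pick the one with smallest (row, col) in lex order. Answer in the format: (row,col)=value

Answer: (0,1)=4

Derivation:
Step 1: ant0:(1,1)->N->(0,1) | ant1:(3,3)->N->(2,3) | ant2:(1,3)->N->(0,3)
  grid max=4 at (0,1)
Step 2: ant0:(0,1)->E->(0,2) | ant1:(2,3)->N->(1,3) | ant2:(0,3)->S->(1,3)
  grid max=5 at (1,3)
Step 3: ant0:(0,2)->W->(0,1) | ant1:(1,3)->N->(0,3) | ant2:(1,3)->N->(0,3)
  grid max=4 at (0,1)
Final grid:
  0 4 0 3 0
  0 0 0 4 0
  0 0 0 0 0
  0 0 0 0 0
Max pheromone 4 at (0,1)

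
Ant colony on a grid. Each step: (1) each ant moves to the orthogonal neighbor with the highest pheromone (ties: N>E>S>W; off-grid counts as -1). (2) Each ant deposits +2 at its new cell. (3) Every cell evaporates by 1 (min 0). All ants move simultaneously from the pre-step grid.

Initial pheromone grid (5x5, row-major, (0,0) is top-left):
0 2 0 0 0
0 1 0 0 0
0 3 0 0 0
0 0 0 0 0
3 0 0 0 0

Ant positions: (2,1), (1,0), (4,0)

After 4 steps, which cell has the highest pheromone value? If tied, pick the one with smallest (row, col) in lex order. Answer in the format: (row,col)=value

Step 1: ant0:(2,1)->N->(1,1) | ant1:(1,0)->E->(1,1) | ant2:(4,0)->N->(3,0)
  grid max=4 at (1,1)
Step 2: ant0:(1,1)->S->(2,1) | ant1:(1,1)->S->(2,1) | ant2:(3,0)->S->(4,0)
  grid max=5 at (2,1)
Step 3: ant0:(2,1)->N->(1,1) | ant1:(2,1)->N->(1,1) | ant2:(4,0)->N->(3,0)
  grid max=6 at (1,1)
Step 4: ant0:(1,1)->S->(2,1) | ant1:(1,1)->S->(2,1) | ant2:(3,0)->S->(4,0)
  grid max=7 at (2,1)
Final grid:
  0 0 0 0 0
  0 5 0 0 0
  0 7 0 0 0
  0 0 0 0 0
  3 0 0 0 0
Max pheromone 7 at (2,1)

Answer: (2,1)=7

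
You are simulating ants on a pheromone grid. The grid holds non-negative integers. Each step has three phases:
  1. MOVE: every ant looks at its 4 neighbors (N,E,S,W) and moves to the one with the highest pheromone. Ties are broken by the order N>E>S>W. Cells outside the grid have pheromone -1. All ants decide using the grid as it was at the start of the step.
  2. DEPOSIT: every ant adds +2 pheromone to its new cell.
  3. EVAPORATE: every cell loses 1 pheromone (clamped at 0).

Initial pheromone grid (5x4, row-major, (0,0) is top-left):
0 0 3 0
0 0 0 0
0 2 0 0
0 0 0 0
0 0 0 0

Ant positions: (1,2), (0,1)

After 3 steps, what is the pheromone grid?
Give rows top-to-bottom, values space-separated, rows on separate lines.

After step 1: ants at (0,2),(0,2)
  0 0 6 0
  0 0 0 0
  0 1 0 0
  0 0 0 0
  0 0 0 0
After step 2: ants at (0,3),(0,3)
  0 0 5 3
  0 0 0 0
  0 0 0 0
  0 0 0 0
  0 0 0 0
After step 3: ants at (0,2),(0,2)
  0 0 8 2
  0 0 0 0
  0 0 0 0
  0 0 0 0
  0 0 0 0

0 0 8 2
0 0 0 0
0 0 0 0
0 0 0 0
0 0 0 0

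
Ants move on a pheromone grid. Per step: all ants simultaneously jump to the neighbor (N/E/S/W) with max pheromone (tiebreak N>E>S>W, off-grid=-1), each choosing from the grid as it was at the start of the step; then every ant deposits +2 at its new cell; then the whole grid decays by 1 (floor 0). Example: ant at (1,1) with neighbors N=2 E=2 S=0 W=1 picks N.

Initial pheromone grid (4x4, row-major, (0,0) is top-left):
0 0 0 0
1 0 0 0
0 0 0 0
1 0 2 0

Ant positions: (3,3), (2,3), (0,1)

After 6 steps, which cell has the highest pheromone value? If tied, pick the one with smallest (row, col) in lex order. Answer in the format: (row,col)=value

Answer: (0,3)=7

Derivation:
Step 1: ant0:(3,3)->W->(3,2) | ant1:(2,3)->N->(1,3) | ant2:(0,1)->E->(0,2)
  grid max=3 at (3,2)
Step 2: ant0:(3,2)->N->(2,2) | ant1:(1,3)->N->(0,3) | ant2:(0,2)->E->(0,3)
  grid max=3 at (0,3)
Step 3: ant0:(2,2)->S->(3,2) | ant1:(0,3)->S->(1,3) | ant2:(0,3)->S->(1,3)
  grid max=3 at (1,3)
Step 4: ant0:(3,2)->N->(2,2) | ant1:(1,3)->N->(0,3) | ant2:(1,3)->N->(0,3)
  grid max=5 at (0,3)
Step 5: ant0:(2,2)->S->(3,2) | ant1:(0,3)->S->(1,3) | ant2:(0,3)->S->(1,3)
  grid max=5 at (1,3)
Step 6: ant0:(3,2)->N->(2,2) | ant1:(1,3)->N->(0,3) | ant2:(1,3)->N->(0,3)
  grid max=7 at (0,3)
Final grid:
  0 0 0 7
  0 0 0 4
  0 0 1 0
  0 0 2 0
Max pheromone 7 at (0,3)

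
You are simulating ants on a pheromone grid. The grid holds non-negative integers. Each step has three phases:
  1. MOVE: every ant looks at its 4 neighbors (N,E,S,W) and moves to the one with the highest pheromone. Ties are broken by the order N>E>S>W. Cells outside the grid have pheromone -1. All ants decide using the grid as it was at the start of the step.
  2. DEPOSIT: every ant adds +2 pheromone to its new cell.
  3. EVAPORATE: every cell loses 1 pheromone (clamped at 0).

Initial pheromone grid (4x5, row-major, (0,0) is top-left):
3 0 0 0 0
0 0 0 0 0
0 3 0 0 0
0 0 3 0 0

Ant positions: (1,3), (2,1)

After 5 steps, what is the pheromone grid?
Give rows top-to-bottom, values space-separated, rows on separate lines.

After step 1: ants at (0,3),(1,1)
  2 0 0 1 0
  0 1 0 0 0
  0 2 0 0 0
  0 0 2 0 0
After step 2: ants at (0,4),(2,1)
  1 0 0 0 1
  0 0 0 0 0
  0 3 0 0 0
  0 0 1 0 0
After step 3: ants at (1,4),(1,1)
  0 0 0 0 0
  0 1 0 0 1
  0 2 0 0 0
  0 0 0 0 0
After step 4: ants at (0,4),(2,1)
  0 0 0 0 1
  0 0 0 0 0
  0 3 0 0 0
  0 0 0 0 0
After step 5: ants at (1,4),(1,1)
  0 0 0 0 0
  0 1 0 0 1
  0 2 0 0 0
  0 0 0 0 0

0 0 0 0 0
0 1 0 0 1
0 2 0 0 0
0 0 0 0 0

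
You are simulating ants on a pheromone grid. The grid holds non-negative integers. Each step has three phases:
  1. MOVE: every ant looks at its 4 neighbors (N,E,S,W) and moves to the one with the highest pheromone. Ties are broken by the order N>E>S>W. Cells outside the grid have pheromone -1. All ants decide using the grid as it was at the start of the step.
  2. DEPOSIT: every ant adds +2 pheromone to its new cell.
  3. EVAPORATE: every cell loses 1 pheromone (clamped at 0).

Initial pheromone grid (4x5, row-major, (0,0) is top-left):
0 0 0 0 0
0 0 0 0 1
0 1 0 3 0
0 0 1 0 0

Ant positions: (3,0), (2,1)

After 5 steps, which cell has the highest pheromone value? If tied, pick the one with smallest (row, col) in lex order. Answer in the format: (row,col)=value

Answer: (0,2)=1

Derivation:
Step 1: ant0:(3,0)->N->(2,0) | ant1:(2,1)->N->(1,1)
  grid max=2 at (2,3)
Step 2: ant0:(2,0)->N->(1,0) | ant1:(1,1)->N->(0,1)
  grid max=1 at (0,1)
Step 3: ant0:(1,0)->N->(0,0) | ant1:(0,1)->E->(0,2)
  grid max=1 at (0,0)
Step 4: ant0:(0,0)->E->(0,1) | ant1:(0,2)->E->(0,3)
  grid max=1 at (0,1)
Step 5: ant0:(0,1)->E->(0,2) | ant1:(0,3)->E->(0,4)
  grid max=1 at (0,2)
Final grid:
  0 0 1 0 1
  0 0 0 0 0
  0 0 0 0 0
  0 0 0 0 0
Max pheromone 1 at (0,2)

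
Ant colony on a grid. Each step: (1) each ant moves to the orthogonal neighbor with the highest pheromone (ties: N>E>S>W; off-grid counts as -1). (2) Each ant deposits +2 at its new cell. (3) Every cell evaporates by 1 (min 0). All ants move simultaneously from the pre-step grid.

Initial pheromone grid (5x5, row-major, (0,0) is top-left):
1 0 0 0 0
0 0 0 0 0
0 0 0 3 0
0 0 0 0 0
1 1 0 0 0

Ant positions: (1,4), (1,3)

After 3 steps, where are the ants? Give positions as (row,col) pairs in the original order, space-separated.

Step 1: ant0:(1,4)->N->(0,4) | ant1:(1,3)->S->(2,3)
  grid max=4 at (2,3)
Step 2: ant0:(0,4)->S->(1,4) | ant1:(2,3)->N->(1,3)
  grid max=3 at (2,3)
Step 3: ant0:(1,4)->W->(1,3) | ant1:(1,3)->S->(2,3)
  grid max=4 at (2,3)

(1,3) (2,3)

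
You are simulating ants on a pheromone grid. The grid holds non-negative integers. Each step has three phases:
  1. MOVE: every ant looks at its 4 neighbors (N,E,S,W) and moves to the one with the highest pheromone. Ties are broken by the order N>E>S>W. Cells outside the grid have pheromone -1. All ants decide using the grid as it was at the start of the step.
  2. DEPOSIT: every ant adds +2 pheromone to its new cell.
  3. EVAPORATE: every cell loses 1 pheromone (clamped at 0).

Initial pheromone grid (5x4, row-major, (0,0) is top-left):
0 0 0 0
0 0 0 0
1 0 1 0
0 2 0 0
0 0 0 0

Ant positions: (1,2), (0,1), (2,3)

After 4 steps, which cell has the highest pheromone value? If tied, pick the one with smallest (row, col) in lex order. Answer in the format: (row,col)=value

Answer: (1,2)=7

Derivation:
Step 1: ant0:(1,2)->S->(2,2) | ant1:(0,1)->E->(0,2) | ant2:(2,3)->W->(2,2)
  grid max=4 at (2,2)
Step 2: ant0:(2,2)->N->(1,2) | ant1:(0,2)->E->(0,3) | ant2:(2,2)->N->(1,2)
  grid max=3 at (1,2)
Step 3: ant0:(1,2)->S->(2,2) | ant1:(0,3)->S->(1,3) | ant2:(1,2)->S->(2,2)
  grid max=6 at (2,2)
Step 4: ant0:(2,2)->N->(1,2) | ant1:(1,3)->W->(1,2) | ant2:(2,2)->N->(1,2)
  grid max=7 at (1,2)
Final grid:
  0 0 0 0
  0 0 7 0
  0 0 5 0
  0 0 0 0
  0 0 0 0
Max pheromone 7 at (1,2)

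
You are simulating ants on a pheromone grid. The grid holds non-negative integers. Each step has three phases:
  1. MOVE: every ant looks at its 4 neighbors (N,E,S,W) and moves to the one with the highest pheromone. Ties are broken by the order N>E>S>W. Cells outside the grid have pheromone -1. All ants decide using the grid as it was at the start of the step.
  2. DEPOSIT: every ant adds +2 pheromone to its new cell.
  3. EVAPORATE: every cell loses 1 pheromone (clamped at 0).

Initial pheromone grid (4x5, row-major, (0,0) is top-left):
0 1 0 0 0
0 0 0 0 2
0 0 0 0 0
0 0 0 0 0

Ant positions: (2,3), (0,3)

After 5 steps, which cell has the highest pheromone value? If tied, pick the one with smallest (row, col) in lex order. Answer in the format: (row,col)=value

Step 1: ant0:(2,3)->N->(1,3) | ant1:(0,3)->E->(0,4)
  grid max=1 at (0,4)
Step 2: ant0:(1,3)->E->(1,4) | ant1:(0,4)->S->(1,4)
  grid max=4 at (1,4)
Step 3: ant0:(1,4)->N->(0,4) | ant1:(1,4)->N->(0,4)
  grid max=3 at (0,4)
Step 4: ant0:(0,4)->S->(1,4) | ant1:(0,4)->S->(1,4)
  grid max=6 at (1,4)
Step 5: ant0:(1,4)->N->(0,4) | ant1:(1,4)->N->(0,4)
  grid max=5 at (0,4)
Final grid:
  0 0 0 0 5
  0 0 0 0 5
  0 0 0 0 0
  0 0 0 0 0
Max pheromone 5 at (0,4)

Answer: (0,4)=5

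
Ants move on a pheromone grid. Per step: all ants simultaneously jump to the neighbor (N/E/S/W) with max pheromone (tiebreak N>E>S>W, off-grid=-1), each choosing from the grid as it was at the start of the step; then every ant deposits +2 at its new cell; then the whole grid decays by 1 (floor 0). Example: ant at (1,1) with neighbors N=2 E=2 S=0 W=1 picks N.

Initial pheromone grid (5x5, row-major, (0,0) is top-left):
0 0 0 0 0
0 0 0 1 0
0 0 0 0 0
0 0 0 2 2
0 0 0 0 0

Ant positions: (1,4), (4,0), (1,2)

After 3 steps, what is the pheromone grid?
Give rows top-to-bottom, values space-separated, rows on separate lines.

After step 1: ants at (1,3),(3,0),(1,3)
  0 0 0 0 0
  0 0 0 4 0
  0 0 0 0 0
  1 0 0 1 1
  0 0 0 0 0
After step 2: ants at (0,3),(2,0),(0,3)
  0 0 0 3 0
  0 0 0 3 0
  1 0 0 0 0
  0 0 0 0 0
  0 0 0 0 0
After step 3: ants at (1,3),(1,0),(1,3)
  0 0 0 2 0
  1 0 0 6 0
  0 0 0 0 0
  0 0 0 0 0
  0 0 0 0 0

0 0 0 2 0
1 0 0 6 0
0 0 0 0 0
0 0 0 0 0
0 0 0 0 0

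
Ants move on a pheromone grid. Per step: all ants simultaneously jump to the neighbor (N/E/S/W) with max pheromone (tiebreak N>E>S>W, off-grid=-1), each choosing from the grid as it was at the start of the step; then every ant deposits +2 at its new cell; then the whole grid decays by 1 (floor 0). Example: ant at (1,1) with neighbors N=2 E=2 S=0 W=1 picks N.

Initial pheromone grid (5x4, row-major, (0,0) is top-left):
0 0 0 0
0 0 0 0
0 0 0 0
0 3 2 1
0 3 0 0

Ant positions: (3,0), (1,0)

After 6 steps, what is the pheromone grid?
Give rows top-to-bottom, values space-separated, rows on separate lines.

After step 1: ants at (3,1),(0,0)
  1 0 0 0
  0 0 0 0
  0 0 0 0
  0 4 1 0
  0 2 0 0
After step 2: ants at (4,1),(0,1)
  0 1 0 0
  0 0 0 0
  0 0 0 0
  0 3 0 0
  0 3 0 0
After step 3: ants at (3,1),(0,2)
  0 0 1 0
  0 0 0 0
  0 0 0 0
  0 4 0 0
  0 2 0 0
After step 4: ants at (4,1),(0,3)
  0 0 0 1
  0 0 0 0
  0 0 0 0
  0 3 0 0
  0 3 0 0
After step 5: ants at (3,1),(1,3)
  0 0 0 0
  0 0 0 1
  0 0 0 0
  0 4 0 0
  0 2 0 0
After step 6: ants at (4,1),(0,3)
  0 0 0 1
  0 0 0 0
  0 0 0 0
  0 3 0 0
  0 3 0 0

0 0 0 1
0 0 0 0
0 0 0 0
0 3 0 0
0 3 0 0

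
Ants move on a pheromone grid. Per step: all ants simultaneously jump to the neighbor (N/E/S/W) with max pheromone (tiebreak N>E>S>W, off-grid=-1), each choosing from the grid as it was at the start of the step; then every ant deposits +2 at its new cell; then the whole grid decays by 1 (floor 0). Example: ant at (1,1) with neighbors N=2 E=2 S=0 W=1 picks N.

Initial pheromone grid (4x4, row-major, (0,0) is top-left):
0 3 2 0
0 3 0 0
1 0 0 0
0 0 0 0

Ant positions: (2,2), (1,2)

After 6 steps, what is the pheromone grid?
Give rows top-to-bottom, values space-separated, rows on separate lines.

After step 1: ants at (1,2),(1,1)
  0 2 1 0
  0 4 1 0
  0 0 0 0
  0 0 0 0
After step 2: ants at (1,1),(0,1)
  0 3 0 0
  0 5 0 0
  0 0 0 0
  0 0 0 0
After step 3: ants at (0,1),(1,1)
  0 4 0 0
  0 6 0 0
  0 0 0 0
  0 0 0 0
After step 4: ants at (1,1),(0,1)
  0 5 0 0
  0 7 0 0
  0 0 0 0
  0 0 0 0
After step 5: ants at (0,1),(1,1)
  0 6 0 0
  0 8 0 0
  0 0 0 0
  0 0 0 0
After step 6: ants at (1,1),(0,1)
  0 7 0 0
  0 9 0 0
  0 0 0 0
  0 0 0 0

0 7 0 0
0 9 0 0
0 0 0 0
0 0 0 0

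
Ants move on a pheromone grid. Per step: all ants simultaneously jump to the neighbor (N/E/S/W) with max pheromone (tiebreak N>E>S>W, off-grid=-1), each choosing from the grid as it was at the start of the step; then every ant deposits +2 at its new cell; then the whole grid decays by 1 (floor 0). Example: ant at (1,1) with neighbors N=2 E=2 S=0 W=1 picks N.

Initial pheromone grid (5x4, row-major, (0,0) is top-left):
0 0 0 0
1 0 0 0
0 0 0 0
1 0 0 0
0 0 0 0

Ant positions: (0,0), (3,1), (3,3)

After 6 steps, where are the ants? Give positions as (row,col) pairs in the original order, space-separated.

Step 1: ant0:(0,0)->S->(1,0) | ant1:(3,1)->W->(3,0) | ant2:(3,3)->N->(2,3)
  grid max=2 at (1,0)
Step 2: ant0:(1,0)->N->(0,0) | ant1:(3,0)->N->(2,0) | ant2:(2,3)->N->(1,3)
  grid max=1 at (0,0)
Step 3: ant0:(0,0)->S->(1,0) | ant1:(2,0)->N->(1,0) | ant2:(1,3)->N->(0,3)
  grid max=4 at (1,0)
Step 4: ant0:(1,0)->N->(0,0) | ant1:(1,0)->N->(0,0) | ant2:(0,3)->S->(1,3)
  grid max=3 at (0,0)
Step 5: ant0:(0,0)->S->(1,0) | ant1:(0,0)->S->(1,0) | ant2:(1,3)->N->(0,3)
  grid max=6 at (1,0)
Step 6: ant0:(1,0)->N->(0,0) | ant1:(1,0)->N->(0,0) | ant2:(0,3)->S->(1,3)
  grid max=5 at (0,0)

(0,0) (0,0) (1,3)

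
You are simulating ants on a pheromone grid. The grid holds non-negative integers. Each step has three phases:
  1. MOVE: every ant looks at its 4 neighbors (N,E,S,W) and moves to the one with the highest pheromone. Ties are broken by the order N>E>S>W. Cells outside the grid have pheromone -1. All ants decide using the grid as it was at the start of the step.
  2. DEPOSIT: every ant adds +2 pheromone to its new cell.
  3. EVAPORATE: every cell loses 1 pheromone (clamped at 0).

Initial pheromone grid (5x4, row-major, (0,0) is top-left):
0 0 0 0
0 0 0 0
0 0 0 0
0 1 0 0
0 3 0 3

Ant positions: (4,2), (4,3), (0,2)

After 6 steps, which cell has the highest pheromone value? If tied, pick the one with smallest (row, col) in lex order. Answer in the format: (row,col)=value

Answer: (4,3)=9

Derivation:
Step 1: ant0:(4,2)->E->(4,3) | ant1:(4,3)->N->(3,3) | ant2:(0,2)->E->(0,3)
  grid max=4 at (4,3)
Step 2: ant0:(4,3)->N->(3,3) | ant1:(3,3)->S->(4,3) | ant2:(0,3)->S->(1,3)
  grid max=5 at (4,3)
Step 3: ant0:(3,3)->S->(4,3) | ant1:(4,3)->N->(3,3) | ant2:(1,3)->N->(0,3)
  grid max=6 at (4,3)
Step 4: ant0:(4,3)->N->(3,3) | ant1:(3,3)->S->(4,3) | ant2:(0,3)->S->(1,3)
  grid max=7 at (4,3)
Step 5: ant0:(3,3)->S->(4,3) | ant1:(4,3)->N->(3,3) | ant2:(1,3)->N->(0,3)
  grid max=8 at (4,3)
Step 6: ant0:(4,3)->N->(3,3) | ant1:(3,3)->S->(4,3) | ant2:(0,3)->S->(1,3)
  grid max=9 at (4,3)
Final grid:
  0 0 0 0
  0 0 0 1
  0 0 0 0
  0 0 0 6
  0 0 0 9
Max pheromone 9 at (4,3)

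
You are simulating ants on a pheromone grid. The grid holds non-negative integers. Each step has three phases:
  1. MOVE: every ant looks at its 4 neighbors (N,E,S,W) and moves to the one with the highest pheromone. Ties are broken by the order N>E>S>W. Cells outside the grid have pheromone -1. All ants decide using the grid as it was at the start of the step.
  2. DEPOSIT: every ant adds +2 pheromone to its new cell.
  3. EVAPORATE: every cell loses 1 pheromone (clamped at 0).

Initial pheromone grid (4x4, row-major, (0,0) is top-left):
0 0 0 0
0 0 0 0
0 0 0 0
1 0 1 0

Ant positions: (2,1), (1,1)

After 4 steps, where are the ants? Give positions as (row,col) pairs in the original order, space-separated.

Step 1: ant0:(2,1)->N->(1,1) | ant1:(1,1)->N->(0,1)
  grid max=1 at (0,1)
Step 2: ant0:(1,1)->N->(0,1) | ant1:(0,1)->S->(1,1)
  grid max=2 at (0,1)
Step 3: ant0:(0,1)->S->(1,1) | ant1:(1,1)->N->(0,1)
  grid max=3 at (0,1)
Step 4: ant0:(1,1)->N->(0,1) | ant1:(0,1)->S->(1,1)
  grid max=4 at (0,1)

(0,1) (1,1)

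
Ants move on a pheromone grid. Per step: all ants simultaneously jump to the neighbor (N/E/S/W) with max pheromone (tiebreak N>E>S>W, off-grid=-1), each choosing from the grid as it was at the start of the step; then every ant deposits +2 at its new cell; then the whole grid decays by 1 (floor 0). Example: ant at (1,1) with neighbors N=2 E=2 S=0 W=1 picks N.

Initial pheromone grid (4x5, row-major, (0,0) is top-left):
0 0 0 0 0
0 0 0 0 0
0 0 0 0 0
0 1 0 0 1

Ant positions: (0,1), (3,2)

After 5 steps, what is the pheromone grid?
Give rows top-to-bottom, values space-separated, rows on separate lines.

After step 1: ants at (0,2),(3,1)
  0 0 1 0 0
  0 0 0 0 0
  0 0 0 0 0
  0 2 0 0 0
After step 2: ants at (0,3),(2,1)
  0 0 0 1 0
  0 0 0 0 0
  0 1 0 0 0
  0 1 0 0 0
After step 3: ants at (0,4),(3,1)
  0 0 0 0 1
  0 0 0 0 0
  0 0 0 0 0
  0 2 0 0 0
After step 4: ants at (1,4),(2,1)
  0 0 0 0 0
  0 0 0 0 1
  0 1 0 0 0
  0 1 0 0 0
After step 5: ants at (0,4),(3,1)
  0 0 0 0 1
  0 0 0 0 0
  0 0 0 0 0
  0 2 0 0 0

0 0 0 0 1
0 0 0 0 0
0 0 0 0 0
0 2 0 0 0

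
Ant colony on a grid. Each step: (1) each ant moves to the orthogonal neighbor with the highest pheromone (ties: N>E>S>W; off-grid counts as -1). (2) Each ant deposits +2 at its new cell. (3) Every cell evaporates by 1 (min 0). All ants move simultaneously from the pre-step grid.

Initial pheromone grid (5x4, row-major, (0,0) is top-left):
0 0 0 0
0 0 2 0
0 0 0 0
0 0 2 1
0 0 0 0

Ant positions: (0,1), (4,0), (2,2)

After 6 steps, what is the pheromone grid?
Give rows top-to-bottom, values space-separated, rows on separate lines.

After step 1: ants at (0,2),(3,0),(1,2)
  0 0 1 0
  0 0 3 0
  0 0 0 0
  1 0 1 0
  0 0 0 0
After step 2: ants at (1,2),(2,0),(0,2)
  0 0 2 0
  0 0 4 0
  1 0 0 0
  0 0 0 0
  0 0 0 0
After step 3: ants at (0,2),(1,0),(1,2)
  0 0 3 0
  1 0 5 0
  0 0 0 0
  0 0 0 0
  0 0 0 0
After step 4: ants at (1,2),(0,0),(0,2)
  1 0 4 0
  0 0 6 0
  0 0 0 0
  0 0 0 0
  0 0 0 0
After step 5: ants at (0,2),(0,1),(1,2)
  0 1 5 0
  0 0 7 0
  0 0 0 0
  0 0 0 0
  0 0 0 0
After step 6: ants at (1,2),(0,2),(0,2)
  0 0 8 0
  0 0 8 0
  0 0 0 0
  0 0 0 0
  0 0 0 0

0 0 8 0
0 0 8 0
0 0 0 0
0 0 0 0
0 0 0 0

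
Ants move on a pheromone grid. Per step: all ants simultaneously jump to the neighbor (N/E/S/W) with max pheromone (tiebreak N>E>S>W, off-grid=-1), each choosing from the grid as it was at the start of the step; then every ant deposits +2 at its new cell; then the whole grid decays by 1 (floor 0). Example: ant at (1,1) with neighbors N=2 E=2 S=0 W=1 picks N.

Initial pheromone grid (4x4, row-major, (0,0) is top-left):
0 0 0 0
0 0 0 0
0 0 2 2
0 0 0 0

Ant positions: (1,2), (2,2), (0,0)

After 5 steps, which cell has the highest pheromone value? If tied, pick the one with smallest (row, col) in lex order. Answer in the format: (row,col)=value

Step 1: ant0:(1,2)->S->(2,2) | ant1:(2,2)->E->(2,3) | ant2:(0,0)->E->(0,1)
  grid max=3 at (2,2)
Step 2: ant0:(2,2)->E->(2,3) | ant1:(2,3)->W->(2,2) | ant2:(0,1)->E->(0,2)
  grid max=4 at (2,2)
Step 3: ant0:(2,3)->W->(2,2) | ant1:(2,2)->E->(2,3) | ant2:(0,2)->E->(0,3)
  grid max=5 at (2,2)
Step 4: ant0:(2,2)->E->(2,3) | ant1:(2,3)->W->(2,2) | ant2:(0,3)->S->(1,3)
  grid max=6 at (2,2)
Step 5: ant0:(2,3)->W->(2,2) | ant1:(2,2)->E->(2,3) | ant2:(1,3)->S->(2,3)
  grid max=9 at (2,3)
Final grid:
  0 0 0 0
  0 0 0 0
  0 0 7 9
  0 0 0 0
Max pheromone 9 at (2,3)

Answer: (2,3)=9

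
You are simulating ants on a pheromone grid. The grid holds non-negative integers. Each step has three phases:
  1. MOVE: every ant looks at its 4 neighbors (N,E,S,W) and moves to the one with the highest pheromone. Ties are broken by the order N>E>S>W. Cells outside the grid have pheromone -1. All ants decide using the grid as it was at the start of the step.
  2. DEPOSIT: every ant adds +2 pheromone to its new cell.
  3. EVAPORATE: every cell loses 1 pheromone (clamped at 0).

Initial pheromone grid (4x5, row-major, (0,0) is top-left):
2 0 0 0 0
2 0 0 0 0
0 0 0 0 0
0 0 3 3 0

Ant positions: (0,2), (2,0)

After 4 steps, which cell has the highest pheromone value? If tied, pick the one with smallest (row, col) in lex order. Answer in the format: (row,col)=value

Step 1: ant0:(0,2)->E->(0,3) | ant1:(2,0)->N->(1,0)
  grid max=3 at (1,0)
Step 2: ant0:(0,3)->E->(0,4) | ant1:(1,0)->N->(0,0)
  grid max=2 at (0,0)
Step 3: ant0:(0,4)->S->(1,4) | ant1:(0,0)->S->(1,0)
  grid max=3 at (1,0)
Step 4: ant0:(1,4)->N->(0,4) | ant1:(1,0)->N->(0,0)
  grid max=2 at (0,0)
Final grid:
  2 0 0 0 1
  2 0 0 0 0
  0 0 0 0 0
  0 0 0 0 0
Max pheromone 2 at (0,0)

Answer: (0,0)=2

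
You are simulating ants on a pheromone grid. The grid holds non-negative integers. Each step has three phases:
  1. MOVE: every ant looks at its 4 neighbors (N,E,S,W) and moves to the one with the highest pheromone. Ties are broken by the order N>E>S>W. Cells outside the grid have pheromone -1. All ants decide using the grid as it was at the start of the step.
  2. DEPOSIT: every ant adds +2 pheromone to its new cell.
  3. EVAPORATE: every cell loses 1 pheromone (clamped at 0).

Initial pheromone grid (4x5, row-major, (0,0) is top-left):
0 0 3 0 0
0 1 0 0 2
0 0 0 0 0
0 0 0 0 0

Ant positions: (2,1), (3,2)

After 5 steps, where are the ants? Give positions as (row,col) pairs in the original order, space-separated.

Step 1: ant0:(2,1)->N->(1,1) | ant1:(3,2)->N->(2,2)
  grid max=2 at (0,2)
Step 2: ant0:(1,1)->N->(0,1) | ant1:(2,2)->N->(1,2)
  grid max=1 at (0,1)
Step 3: ant0:(0,1)->E->(0,2) | ant1:(1,2)->N->(0,2)
  grid max=4 at (0,2)
Step 4: ant0:(0,2)->E->(0,3) | ant1:(0,2)->E->(0,3)
  grid max=3 at (0,2)
Step 5: ant0:(0,3)->W->(0,2) | ant1:(0,3)->W->(0,2)
  grid max=6 at (0,2)

(0,2) (0,2)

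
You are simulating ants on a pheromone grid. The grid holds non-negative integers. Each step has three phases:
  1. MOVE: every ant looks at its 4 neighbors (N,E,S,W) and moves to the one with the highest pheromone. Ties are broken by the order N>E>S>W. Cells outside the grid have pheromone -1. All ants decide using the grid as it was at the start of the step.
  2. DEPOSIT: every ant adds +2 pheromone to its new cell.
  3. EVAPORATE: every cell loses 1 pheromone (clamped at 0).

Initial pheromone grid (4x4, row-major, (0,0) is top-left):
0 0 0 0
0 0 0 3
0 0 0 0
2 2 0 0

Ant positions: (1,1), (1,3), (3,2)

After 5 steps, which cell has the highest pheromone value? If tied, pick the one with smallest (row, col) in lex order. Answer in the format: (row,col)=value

Step 1: ant0:(1,1)->N->(0,1) | ant1:(1,3)->N->(0,3) | ant2:(3,2)->W->(3,1)
  grid max=3 at (3,1)
Step 2: ant0:(0,1)->E->(0,2) | ant1:(0,3)->S->(1,3) | ant2:(3,1)->W->(3,0)
  grid max=3 at (1,3)
Step 3: ant0:(0,2)->E->(0,3) | ant1:(1,3)->N->(0,3) | ant2:(3,0)->E->(3,1)
  grid max=3 at (0,3)
Step 4: ant0:(0,3)->S->(1,3) | ant1:(0,3)->S->(1,3) | ant2:(3,1)->W->(3,0)
  grid max=5 at (1,3)
Step 5: ant0:(1,3)->N->(0,3) | ant1:(1,3)->N->(0,3) | ant2:(3,0)->E->(3,1)
  grid max=5 at (0,3)
Final grid:
  0 0 0 5
  0 0 0 4
  0 0 0 0
  1 3 0 0
Max pheromone 5 at (0,3)

Answer: (0,3)=5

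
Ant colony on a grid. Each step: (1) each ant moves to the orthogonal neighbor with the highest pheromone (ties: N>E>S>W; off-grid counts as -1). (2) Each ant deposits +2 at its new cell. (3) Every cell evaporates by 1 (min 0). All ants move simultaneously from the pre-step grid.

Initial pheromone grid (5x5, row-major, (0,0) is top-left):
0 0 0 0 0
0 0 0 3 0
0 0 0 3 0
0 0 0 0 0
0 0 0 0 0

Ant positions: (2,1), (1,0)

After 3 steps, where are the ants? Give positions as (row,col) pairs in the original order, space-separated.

Step 1: ant0:(2,1)->N->(1,1) | ant1:(1,0)->N->(0,0)
  grid max=2 at (1,3)
Step 2: ant0:(1,1)->N->(0,1) | ant1:(0,0)->E->(0,1)
  grid max=3 at (0,1)
Step 3: ant0:(0,1)->E->(0,2) | ant1:(0,1)->E->(0,2)
  grid max=3 at (0,2)

(0,2) (0,2)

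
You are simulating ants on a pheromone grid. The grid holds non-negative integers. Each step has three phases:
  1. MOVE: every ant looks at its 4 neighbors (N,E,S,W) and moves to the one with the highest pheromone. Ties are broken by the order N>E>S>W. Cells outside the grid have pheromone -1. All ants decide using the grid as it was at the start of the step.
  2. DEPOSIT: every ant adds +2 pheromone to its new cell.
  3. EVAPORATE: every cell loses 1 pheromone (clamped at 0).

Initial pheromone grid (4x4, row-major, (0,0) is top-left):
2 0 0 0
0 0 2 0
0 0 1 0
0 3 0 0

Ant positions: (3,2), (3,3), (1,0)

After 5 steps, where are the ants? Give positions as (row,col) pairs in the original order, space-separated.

Step 1: ant0:(3,2)->W->(3,1) | ant1:(3,3)->N->(2,3) | ant2:(1,0)->N->(0,0)
  grid max=4 at (3,1)
Step 2: ant0:(3,1)->N->(2,1) | ant1:(2,3)->N->(1,3) | ant2:(0,0)->E->(0,1)
  grid max=3 at (3,1)
Step 3: ant0:(2,1)->S->(3,1) | ant1:(1,3)->N->(0,3) | ant2:(0,1)->W->(0,0)
  grid max=4 at (3,1)
Step 4: ant0:(3,1)->N->(2,1) | ant1:(0,3)->S->(1,3) | ant2:(0,0)->E->(0,1)
  grid max=3 at (3,1)
Step 5: ant0:(2,1)->S->(3,1) | ant1:(1,3)->N->(0,3) | ant2:(0,1)->W->(0,0)
  grid max=4 at (3,1)

(3,1) (0,3) (0,0)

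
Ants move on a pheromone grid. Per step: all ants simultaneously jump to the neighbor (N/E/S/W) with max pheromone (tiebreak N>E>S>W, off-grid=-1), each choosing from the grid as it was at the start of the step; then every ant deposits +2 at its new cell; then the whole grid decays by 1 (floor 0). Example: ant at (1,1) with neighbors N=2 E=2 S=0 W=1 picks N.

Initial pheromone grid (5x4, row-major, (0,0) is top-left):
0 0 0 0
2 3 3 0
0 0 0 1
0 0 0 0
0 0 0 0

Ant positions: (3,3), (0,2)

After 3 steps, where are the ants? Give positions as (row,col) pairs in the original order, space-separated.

Step 1: ant0:(3,3)->N->(2,3) | ant1:(0,2)->S->(1,2)
  grid max=4 at (1,2)
Step 2: ant0:(2,3)->N->(1,3) | ant1:(1,2)->W->(1,1)
  grid max=3 at (1,1)
Step 3: ant0:(1,3)->W->(1,2) | ant1:(1,1)->E->(1,2)
  grid max=6 at (1,2)

(1,2) (1,2)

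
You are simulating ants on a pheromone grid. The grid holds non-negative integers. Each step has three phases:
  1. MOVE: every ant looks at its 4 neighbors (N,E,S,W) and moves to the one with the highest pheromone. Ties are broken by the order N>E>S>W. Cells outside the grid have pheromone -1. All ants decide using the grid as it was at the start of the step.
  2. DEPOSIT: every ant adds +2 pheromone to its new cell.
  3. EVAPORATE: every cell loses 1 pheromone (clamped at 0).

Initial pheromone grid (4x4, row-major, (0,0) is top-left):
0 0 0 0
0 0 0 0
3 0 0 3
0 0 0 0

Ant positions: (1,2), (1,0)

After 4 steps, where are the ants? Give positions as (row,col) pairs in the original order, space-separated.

Step 1: ant0:(1,2)->N->(0,2) | ant1:(1,0)->S->(2,0)
  grid max=4 at (2,0)
Step 2: ant0:(0,2)->E->(0,3) | ant1:(2,0)->N->(1,0)
  grid max=3 at (2,0)
Step 3: ant0:(0,3)->S->(1,3) | ant1:(1,0)->S->(2,0)
  grid max=4 at (2,0)
Step 4: ant0:(1,3)->N->(0,3) | ant1:(2,0)->N->(1,0)
  grid max=3 at (2,0)

(0,3) (1,0)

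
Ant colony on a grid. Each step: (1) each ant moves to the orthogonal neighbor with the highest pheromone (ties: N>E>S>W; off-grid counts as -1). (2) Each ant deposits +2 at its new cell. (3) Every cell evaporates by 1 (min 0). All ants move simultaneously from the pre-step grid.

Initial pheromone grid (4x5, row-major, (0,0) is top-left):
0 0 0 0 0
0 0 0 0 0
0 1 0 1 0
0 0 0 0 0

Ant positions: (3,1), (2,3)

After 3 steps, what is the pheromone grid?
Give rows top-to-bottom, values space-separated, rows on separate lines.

After step 1: ants at (2,1),(1,3)
  0 0 0 0 0
  0 0 0 1 0
  0 2 0 0 0
  0 0 0 0 0
After step 2: ants at (1,1),(0,3)
  0 0 0 1 0
  0 1 0 0 0
  0 1 0 0 0
  0 0 0 0 0
After step 3: ants at (2,1),(0,4)
  0 0 0 0 1
  0 0 0 0 0
  0 2 0 0 0
  0 0 0 0 0

0 0 0 0 1
0 0 0 0 0
0 2 0 0 0
0 0 0 0 0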